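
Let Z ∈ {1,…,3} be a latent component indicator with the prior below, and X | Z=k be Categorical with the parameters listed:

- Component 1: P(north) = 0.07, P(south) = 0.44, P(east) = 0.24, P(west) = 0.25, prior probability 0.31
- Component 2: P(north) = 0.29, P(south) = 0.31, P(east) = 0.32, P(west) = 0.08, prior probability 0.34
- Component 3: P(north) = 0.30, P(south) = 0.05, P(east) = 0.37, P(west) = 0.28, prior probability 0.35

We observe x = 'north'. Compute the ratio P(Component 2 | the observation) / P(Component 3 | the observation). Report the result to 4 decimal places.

0.9390

Posterior odds = (π_i f_i(x)) / (π_j f_j(x)); the normalising sum cancels.
Evaluate each component's likelihood at the observed value:
  f_1 = P(north | comp) = 0.07
  f_2 = P(north | comp) = 0.29
  f_3 = P(north | comp) = 0.30
Posterior odds = (π_2·f_2) / (π_3·f_3) = (0.34·0.29) / (0.35·0.3) = 0.0986 / 0.105 ≈ 0.9390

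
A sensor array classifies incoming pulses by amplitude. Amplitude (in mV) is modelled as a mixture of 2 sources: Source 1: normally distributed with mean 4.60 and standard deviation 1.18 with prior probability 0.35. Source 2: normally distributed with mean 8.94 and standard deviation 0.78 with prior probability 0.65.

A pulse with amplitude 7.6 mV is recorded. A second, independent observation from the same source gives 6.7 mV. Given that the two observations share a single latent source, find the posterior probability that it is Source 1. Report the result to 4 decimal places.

Posterior ∝ prior × likelihood, so P(k | x) ∝ π_k f_k(x); normalise over all components.
Since both observations come from the same component, the likelihood for component k is f_k(x₁)·f_k(x₂).
  L_1 = [0.0133494] × [0.0693874] = 0.000926281
  L_2 = [0.116933] × [0.00827861] = 0.000968046
Weight by the priors:
  π_1·L_1 = 0.35 × 0.000926281 = 0.000324198
  π_2·L_2 = 0.65 × 0.000968046 = 0.00062923
Sum: 0.000324198 + 0.00062923 = 0.000953428
Responsibility of Source 1: 0.000324198 / 0.000953428 ≈ 0.3400

0.3400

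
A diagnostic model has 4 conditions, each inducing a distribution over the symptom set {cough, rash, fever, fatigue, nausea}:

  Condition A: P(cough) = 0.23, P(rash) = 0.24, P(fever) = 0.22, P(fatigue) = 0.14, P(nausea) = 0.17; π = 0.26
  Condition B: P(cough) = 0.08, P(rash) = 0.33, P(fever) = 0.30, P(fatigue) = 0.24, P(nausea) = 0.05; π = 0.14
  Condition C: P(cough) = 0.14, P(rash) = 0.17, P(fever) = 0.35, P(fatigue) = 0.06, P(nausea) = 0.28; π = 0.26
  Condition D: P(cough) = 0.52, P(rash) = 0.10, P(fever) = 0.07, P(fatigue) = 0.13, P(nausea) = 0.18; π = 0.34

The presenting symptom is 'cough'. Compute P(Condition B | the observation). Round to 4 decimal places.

By Bayes' theorem, P(k | x) = π_k f_k(x) / Σ_j π_j f_j(x).
Categorical probabilities:
  f_A = 0.23
  f_B = 0.08
  f_C = 0.14
  f_D = 0.52
Weight by the priors:
  π_A·f_A = 0.26 × 0.23 = 0.0598
  π_B·f_B = 0.14 × 0.08 = 0.0112
  π_C·f_C = 0.26 × 0.14 = 0.0364
  π_D·f_D = 0.34 × 0.52 = 0.1768
Denominator: 0.0598 + 0.0112 + 0.0364 + 0.1768 = 0.2842
P(Condition B | x) ≈ 0.0394

0.0394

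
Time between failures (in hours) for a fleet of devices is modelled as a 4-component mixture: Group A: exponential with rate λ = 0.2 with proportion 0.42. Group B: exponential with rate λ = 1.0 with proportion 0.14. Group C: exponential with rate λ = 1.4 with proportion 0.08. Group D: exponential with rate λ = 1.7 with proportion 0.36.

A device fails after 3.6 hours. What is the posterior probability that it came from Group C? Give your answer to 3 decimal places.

0.015

Posterior ∝ prior × likelihood, so P(k | x) ∝ π_k f_k(x); normalise over all components.
Exponential densities:
  f_A = 0.2·e^(−0.2·3.6) = 0.2·e^(−0.7200) = 0.0973505
  f_B = 1.0·e^(−1.0·3.6) = 1.0·e^(−3.6000) = 0.0273237
  f_C = 1.4·e^(−1.4·3.6) = 1.4·e^(−5.0400) = 0.00906325
  f_D = 1.7·e^(−1.7·3.6) = 1.7·e^(−6.1200) = 0.00373738
Weight by the priors:
  π_A·f_A = 0.42 × 0.0973505 = 0.0408872
  π_B·f_B = 0.14 × 0.0273237 = 0.00382532
  π_C·f_C = 0.08 × 0.00906325 = 0.00072506
  π_D·f_D = 0.36 × 0.00373738 = 0.00134546
Denominator: 0.0408872 + 0.00382532 + 0.00072506 + 0.00134546 = 0.046783
So the posterior for Group C is 0.00072506 / 0.046783 ≈ 0.015.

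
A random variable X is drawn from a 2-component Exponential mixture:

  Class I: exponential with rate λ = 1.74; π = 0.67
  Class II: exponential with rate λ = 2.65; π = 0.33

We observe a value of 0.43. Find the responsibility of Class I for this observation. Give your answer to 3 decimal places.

0.663

By Bayes' theorem, P(k | x) = w_k f_k(x) / Σ_j w_j f_j(x).
Evaluate each component's likelihood at the observed value:
  p_I = 0.823399
  p_II = 0.847944
Prior × likelihood for each component:
  w_I·p_I = 0.67 × 0.823399 = 0.551677
  w_II·p_II = 0.33 × 0.847944 = 0.279822
Sum: 0.551677 + 0.279822 = 0.831499
So the posterior for Class I is 0.551677 / 0.831499 ≈ 0.663.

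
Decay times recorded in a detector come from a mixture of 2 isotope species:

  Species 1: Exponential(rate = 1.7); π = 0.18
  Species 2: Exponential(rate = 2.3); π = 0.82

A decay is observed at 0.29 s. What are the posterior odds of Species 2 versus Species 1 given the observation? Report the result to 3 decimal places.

The posterior odds equal the prior odds times the likelihood ratio: (π_i/π_j)·(f_i(x)/f_j(x)).
Evaluate each component's likelihood at the observed value:
  p_1 = 1.7·e^(−1.7·0.29) = 1.7·e^(−0.4930) = 1.03835
  p_2 = 2.3·e^(−2.3·0.29) = 2.3·e^(−0.6670) = 1.18047
Posterior odds = (π_2·p_2) / (π_1·p_1) = (0.82·1.18047) / (0.18·1.03835) = 0.967982 / 0.186902 ≈ 5.179

5.179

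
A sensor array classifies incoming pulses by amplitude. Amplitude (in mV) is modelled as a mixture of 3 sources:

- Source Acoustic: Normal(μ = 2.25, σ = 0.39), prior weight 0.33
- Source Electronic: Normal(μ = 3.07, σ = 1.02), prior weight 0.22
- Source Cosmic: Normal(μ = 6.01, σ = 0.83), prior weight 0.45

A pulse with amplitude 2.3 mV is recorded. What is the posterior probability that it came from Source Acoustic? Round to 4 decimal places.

0.8380

Apply Bayes' rule: the posterior for each component is proportional to its prior times its likelihood at x.
Component likelihoods at x = 2.3 mV:
  p_Acoustic = (1/(0.39·√(2π)))·exp(−(2.3−2.25)²/(2·0.39²)) = 1.022929·exp(-0.00822) = 1.01456
  p_Electronic = (1/(1.02·√(2π)))·exp(−(2.3−3.07)²/(2·1.02²)) = 0.391120·exp(-0.28494) = 0.294146
  p_Cosmic = (1/(0.83·√(2π)))·exp(−(2.3−6.01)²/(2·0.83²)) = 0.480653·exp(-9.98991) = 2.20429e-05
Unnormalised posteriors:
  π_Acoustic·p_Acoustic = 0.33 × 1.01456 = 0.334804
  π_Electronic·p_Electronic = 0.22 × 0.294146 = 0.0647121
  π_Cosmic·p_Cosmic = 0.45 × 2.20429e-05 = 9.9193e-06
Marginal: 0.334804 + 0.0647121 + 9.9193e-06 = 0.399526
So the posterior for Source Acoustic is 0.334804 / 0.399526 ≈ 0.8380.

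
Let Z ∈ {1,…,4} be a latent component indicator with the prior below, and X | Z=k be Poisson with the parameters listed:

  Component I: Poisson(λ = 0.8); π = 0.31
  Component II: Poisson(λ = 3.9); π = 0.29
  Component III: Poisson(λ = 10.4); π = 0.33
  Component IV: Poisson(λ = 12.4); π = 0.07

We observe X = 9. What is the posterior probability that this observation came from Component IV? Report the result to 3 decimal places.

0.114

Posterior ∝ prior × likelihood, so P(k | x) ∝ w_k f_k(x); normalise over all components.
Evaluate each component's likelihood at the observed value:
  f_I = 1.66192e-07
  f_II = 0.0116431
  f_III = 0.119364
  f_IV = 0.0786648
Prior × likelihood for each component:
  w_I·f_I = 0.31 × 1.66192e-07 = 5.15197e-08
  w_II·f_II = 0.29 × 0.0116431 = 0.00337651
  w_III·f_III = 0.33 × 0.119364 = 0.0393902
  w_IV·f_IV = 0.07 × 0.0786648 = 0.00550654
Denominator: 5.15197e-08 + 0.00337651 + 0.0393902 + 0.00550654 = 0.0482733
Responsibility of Component IV: 0.00550654 / 0.0482733 ≈ 0.114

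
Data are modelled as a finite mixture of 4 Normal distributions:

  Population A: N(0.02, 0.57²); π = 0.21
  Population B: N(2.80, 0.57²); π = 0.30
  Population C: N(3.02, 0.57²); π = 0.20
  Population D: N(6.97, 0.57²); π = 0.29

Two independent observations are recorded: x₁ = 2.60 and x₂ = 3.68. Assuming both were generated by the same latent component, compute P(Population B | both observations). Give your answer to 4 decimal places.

Apply Bayes' rule: the posterior for each component is proportional to its prior times its likelihood at x.
Since both observations come from the same component, the likelihood for component k is f_k(x₁)·f_k(x₂).
  L_A = [2.49014e-05] × [7.7996e-10] = 1.94221e-14
  L_B = [0.658114] × [0.212552] = 0.139883
  L_C = [0.533505] × [0.358015] = 0.191003
  L_D = [1.20671e-13] × [4.08072e-08] = 4.92425e-21
Weight by the priors:
  π_A·L_A = 0.21 × 1.94221e-14 = 4.07864e-15
  π_B·L_B = 0.30 × 0.139883 = 0.0419649
  π_C·L_C = 0.20 × 0.191003 = 0.0382005
  π_D·L_D = 0.29 × 4.92425e-21 = 1.42803e-21
Normaliser: 4.07864e-15 + 0.0419649 + 0.0382005 + 1.42803e-21 = 0.0801655
P(Population B | x) = 0.0419649 / 0.0801655 ≈ 0.5235

0.5235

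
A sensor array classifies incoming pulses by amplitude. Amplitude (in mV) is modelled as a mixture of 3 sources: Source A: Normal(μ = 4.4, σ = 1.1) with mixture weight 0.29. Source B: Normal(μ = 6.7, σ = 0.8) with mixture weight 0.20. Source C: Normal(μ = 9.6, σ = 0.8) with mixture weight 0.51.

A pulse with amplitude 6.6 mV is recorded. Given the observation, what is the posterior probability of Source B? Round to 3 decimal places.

0.873

By Bayes' theorem, P(k | x) = π_k f_k(x) / Σ_j π_j f_j(x).
Normal densities:
  f_A = (1/(1.1·√(2π)))·exp(−(6.6−4.4)²/(2·1.1²)) = 0.362675·exp(-2.00000) = 0.0490827
  f_B = (1/(0.8·√(2π)))·exp(−(6.6−6.7)²/(2·0.8²)) = 0.498678·exp(-0.00781) = 0.494797
  f_C = (1/(0.8·√(2π)))·exp(−(6.6−9.6)²/(2·0.8²)) = 0.498678·exp(-7.03125) = 0.000440745
Prior × likelihood for each component:
  π_A·f_A = 0.29 × 0.0490827 = 0.014234
  π_B·f_B = 0.20 × 0.494797 = 0.0989594
  π_C·f_C = 0.51 × 0.000440745 = 0.00022478
Evidence: 0.014234 + 0.0989594 + 0.00022478 = 0.113418
P(Source B | 6.6 mV) ≈ 0.873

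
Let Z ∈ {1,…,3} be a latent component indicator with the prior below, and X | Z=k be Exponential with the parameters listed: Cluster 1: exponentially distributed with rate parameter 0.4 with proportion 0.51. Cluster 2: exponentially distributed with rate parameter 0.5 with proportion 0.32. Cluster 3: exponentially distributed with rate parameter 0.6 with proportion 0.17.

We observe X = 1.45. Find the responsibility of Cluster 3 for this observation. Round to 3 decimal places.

By Bayes' theorem, P(k | x) = π_k f_k(x) / Σ_j π_j f_j(x).
Component likelihoods at x = 1.45:
  L_1 = 0.4·e^(−0.4·1.45) = 0.4·e^(−0.5800) = 0.223959
  L_2 = 0.5·e^(−0.5·1.45) = 0.5·e^(−0.7250) = 0.242162
  L_3 = 0.6·e^(−0.6·1.45) = 0.6·e^(−0.8700) = 0.251371
Multiply by the mixture weights:
  π_1·L_1 = 0.51 × 0.223959 = 0.114219
  π_2·L_2 = 0.32 × 0.242162 = 0.0774919
  π_3·L_3 = 0.17 × 0.251371 = 0.0427331
Marginal: 0.114219 + 0.0774919 + 0.0427331 = 0.234444
Responsibility of Cluster 3: 0.0427331 / 0.234444 ≈ 0.182

0.182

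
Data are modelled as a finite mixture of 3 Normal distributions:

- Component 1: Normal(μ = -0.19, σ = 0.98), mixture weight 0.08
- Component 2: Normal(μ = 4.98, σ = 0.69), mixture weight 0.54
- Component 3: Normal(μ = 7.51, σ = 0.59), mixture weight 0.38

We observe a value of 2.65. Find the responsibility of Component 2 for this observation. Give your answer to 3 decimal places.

0.681

By Bayes' theorem, P(k | x) = π_k f_k(x) / Σ_j π_j f_j(x).
Component likelihoods at x = 2.65:
  L_1 = 0.00611005
  L_2 = 0.0019318
  L_3 = 1.24734e-15
Multiply by the mixture weights:
  π_1·L_1 = 0.08 × 0.00611005 = 0.000488804
  π_2·L_2 = 0.54 × 0.0019318 = 0.00104317
  π_3·L_3 = 0.38 × 1.24734e-15 = 4.73989e-16
Sum: 0.000488804 + 0.00104317 + 4.73989e-16 = 0.00153198
P(Component 2 | 2.65) ≈ 0.681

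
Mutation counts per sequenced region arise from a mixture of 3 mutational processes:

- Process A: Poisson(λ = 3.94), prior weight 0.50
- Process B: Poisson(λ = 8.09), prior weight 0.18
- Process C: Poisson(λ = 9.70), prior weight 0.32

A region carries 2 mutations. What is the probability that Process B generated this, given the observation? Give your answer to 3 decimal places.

By Bayes' theorem, P(k | x) = π_k f_k(x) / Σ_j π_j f_j(x).
Component likelihoods at x = 2 mutations:
  p_A = e^(−3.94)·3.94^2/2! = 0.150953
  p_B = e^(−8.09)·8.09^2/2! = 0.0100329
  p_C = e^(−9.70)·9.70^2/2! = 0.00288308
Multiply by the mixture weights:
  π_A·p_A = 0.50 × 0.150953 = 0.0754766
  π_B·p_B = 0.18 × 0.0100329 = 0.00180591
  π_C·p_C = 0.32 × 0.00288308 = 0.000922586
Normaliser: 0.0754766 + 0.00180591 + 0.000922586 = 0.0782051
So the posterior for Process B is 0.00180591 / 0.0782051 ≈ 0.023.

0.023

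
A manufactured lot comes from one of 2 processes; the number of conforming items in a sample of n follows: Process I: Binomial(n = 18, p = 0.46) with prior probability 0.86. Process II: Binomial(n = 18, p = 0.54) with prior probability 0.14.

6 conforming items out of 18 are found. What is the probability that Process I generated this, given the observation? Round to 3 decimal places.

Apply Bayes' rule: the posterior for each component is proportional to its prior times its likelihood at x.
Evaluate each component's likelihood at the observed value:
  L_I = 0.108129
  L_II = 0.0413169
Unnormalised posteriors:
  π_I·L_I = 0.86 × 0.108129 = 0.0929913
  π_II·L_II = 0.14 × 0.0413169 = 0.00578437
Normaliser: 0.0929913 + 0.00578437 = 0.0987756
Responsibility of Process I: 0.0929913 / 0.0987756 ≈ 0.941

0.941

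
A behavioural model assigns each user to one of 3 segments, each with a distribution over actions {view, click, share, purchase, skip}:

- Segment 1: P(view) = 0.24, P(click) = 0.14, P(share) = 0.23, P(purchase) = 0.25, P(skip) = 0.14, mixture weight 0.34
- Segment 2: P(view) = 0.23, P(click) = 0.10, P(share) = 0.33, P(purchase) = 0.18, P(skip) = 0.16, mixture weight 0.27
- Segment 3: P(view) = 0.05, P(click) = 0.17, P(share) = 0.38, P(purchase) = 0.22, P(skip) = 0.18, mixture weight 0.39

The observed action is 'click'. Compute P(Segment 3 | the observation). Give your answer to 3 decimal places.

By Bayes' theorem, P(k | x) = w_k f_k(x) / Σ_j w_j f_j(x).
Evaluate each component's likelihood at the observed value:
  p_1 = 0.14
  p_2 = 0.1
  p_3 = 0.17
Multiply by the mixture weights:
  w_1·p_1 = 0.34 × 0.14 = 0.0476
  w_2·p_2 = 0.27 × 0.1 = 0.027
  w_3·p_3 = 0.39 × 0.17 = 0.0663
Normaliser: 0.0476 + 0.027 + 0.0663 = 0.1409
P(Segment 3 | x) ≈ 0.471

0.471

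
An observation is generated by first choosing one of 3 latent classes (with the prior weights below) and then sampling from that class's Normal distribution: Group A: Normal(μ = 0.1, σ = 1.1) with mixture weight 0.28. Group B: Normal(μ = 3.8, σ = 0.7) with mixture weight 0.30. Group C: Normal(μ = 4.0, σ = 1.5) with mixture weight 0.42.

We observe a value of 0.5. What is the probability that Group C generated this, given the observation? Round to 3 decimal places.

0.072

The responsibility of component k is w_k f_k(x) divided by Σ_j w_j f_j(x).
Normal densities:
  p_A = 0.339472
  p_B = 8.50796e-06
  p_C = 0.0174813
Prior × likelihood for each component:
  w_A·p_A = 0.28 × 0.339472 = 0.0950521
  w_B·p_B = 0.30 × 8.50796e-06 = 2.55239e-06
  w_C·p_C = 0.42 × 0.0174813 = 0.00734213
Evidence: 0.0950521 + 2.55239e-06 + 0.00734213 = 0.102397
So the posterior for Group C is 0.00734213 / 0.102397 ≈ 0.072.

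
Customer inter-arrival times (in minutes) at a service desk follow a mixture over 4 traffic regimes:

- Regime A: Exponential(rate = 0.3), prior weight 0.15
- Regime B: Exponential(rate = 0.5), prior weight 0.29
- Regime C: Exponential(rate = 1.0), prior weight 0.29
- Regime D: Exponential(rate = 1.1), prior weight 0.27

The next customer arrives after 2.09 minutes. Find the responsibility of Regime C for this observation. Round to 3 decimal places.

0.255

The responsibility of component k is w_k f_k(x) divided by Σ_j w_j f_j(x).
Exponential densities:
  p_A = 0.3·e^(−0.3·2.09) = 0.3·e^(−0.6270) = 0.160258
  p_B = 0.5·e^(−0.5·2.09) = 0.5·e^(−1.0450) = 0.175846
  p_C = 1.0·e^(−1.0·2.09) = 1.0·e^(−2.0900) = 0.123687
  p_D = 1.1·e^(−1.1·2.09) = 1.1·e^(−2.2990) = 0.110395
Weight by the priors:
  w_A·p_A = 0.15 × 0.160258 = 0.0240386
  w_B·p_B = 0.29 × 0.175846 = 0.0509953
  w_C·p_C = 0.29 × 0.123687 = 0.0358693
  w_D·p_D = 0.27 × 0.110395 = 0.0298067
Evidence: 0.0240386 + 0.0509953 + 0.0358693 + 0.0298067 = 0.14071
P(Regime C | the observation) = 0.0358693 / 0.14071 ≈ 0.255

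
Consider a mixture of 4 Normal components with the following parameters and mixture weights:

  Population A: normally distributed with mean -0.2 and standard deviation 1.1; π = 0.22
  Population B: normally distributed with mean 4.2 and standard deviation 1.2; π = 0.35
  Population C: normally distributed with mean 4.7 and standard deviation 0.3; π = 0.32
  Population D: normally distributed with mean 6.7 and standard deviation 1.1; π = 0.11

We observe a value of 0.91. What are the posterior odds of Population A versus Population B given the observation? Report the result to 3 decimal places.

17.671

Only the two components matter; the odds are (π_i f_i(x)) / (π_j f_j(x)).
Evaluate each component's likelihood at the observed value:
  f_A = (1/(1.1·√(2π)))·exp(−(0.91−-0.2)²/(2·1.1²)) = 0.362675·exp(-0.50913) = 0.217974
  f_B = (1/(1.2·√(2π)))·exp(−(0.91−4.2)²/(2·1.2²)) = 0.332452·exp(-3.75837) = 0.00775337
  f_C = (1/(0.3·√(2π)))·exp(−(0.91−4.7)²/(2·0.3²)) = 1.329808·exp(-79.80056) = 2.92987e-35
  f_D = (1/(1.1·√(2π)))·exp(−(0.91−6.7)²/(2·1.1²)) = 0.362675·exp(-13.85293) = 3.49353e-07
Posterior odds = (π_A·f_A) / (π_B·f_B) = (0.22·0.217974) / (0.35·0.00775337) = 0.0479542 / 0.00271368 ≈ 17.671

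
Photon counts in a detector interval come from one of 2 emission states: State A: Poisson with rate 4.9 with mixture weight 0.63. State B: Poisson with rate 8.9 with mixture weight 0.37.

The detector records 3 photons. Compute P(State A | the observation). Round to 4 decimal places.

P(component k | x) = π_k·f_k(x) / marginal(x), where marginal(x) = Σ_j π_j·f_j(x).
Poisson probabilities:
  f_A = 0.146014
  f_B = 0.016025
Prior × likelihood for each component:
  π_A·f_A = 0.63 × 0.146014 = 0.0919887
  π_B·f_B = 0.37 × 0.016025 = 0.00592925
Marginal: 0.0919887 + 0.00592925 = 0.097918
P(State A | x) ≈ 0.9394

0.9394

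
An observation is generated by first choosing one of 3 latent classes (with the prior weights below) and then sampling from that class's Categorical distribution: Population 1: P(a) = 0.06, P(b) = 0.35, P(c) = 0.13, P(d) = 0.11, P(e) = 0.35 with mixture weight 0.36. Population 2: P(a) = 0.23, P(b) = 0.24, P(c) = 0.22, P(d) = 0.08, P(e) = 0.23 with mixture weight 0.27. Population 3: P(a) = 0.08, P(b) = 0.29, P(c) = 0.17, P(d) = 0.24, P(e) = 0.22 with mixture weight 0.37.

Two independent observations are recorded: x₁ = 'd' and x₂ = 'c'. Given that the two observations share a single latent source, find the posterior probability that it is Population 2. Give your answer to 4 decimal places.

P(component k | x) = w_k·f_k(x) / marginal(x), where marginal(x) = Σ_j w_j·f_j(x).
Since both observations come from the same component, the likelihood for component k is f_k(x₁)·f_k(x₂).
  f_1 = [P(d | comp) = 0.11] × [0.13] = 0.0143
  f_2 = [P(d | comp) = 0.08] × [0.22] = 0.0176
  f_3 = [P(d | comp) = 0.24] × [0.17] = 0.0408
Multiply by the mixture weights:
  w_1·f_1 = 0.36 × 0.0143 = 0.005148
  w_2·f_2 = 0.27 × 0.0176 = 0.004752
  w_3·f_3 = 0.37 × 0.0408 = 0.015096
Marginal: 0.005148 + 0.004752 + 0.015096 = 0.024996
Responsibility of Population 2: 0.004752 / 0.024996 ≈ 0.1901

0.1901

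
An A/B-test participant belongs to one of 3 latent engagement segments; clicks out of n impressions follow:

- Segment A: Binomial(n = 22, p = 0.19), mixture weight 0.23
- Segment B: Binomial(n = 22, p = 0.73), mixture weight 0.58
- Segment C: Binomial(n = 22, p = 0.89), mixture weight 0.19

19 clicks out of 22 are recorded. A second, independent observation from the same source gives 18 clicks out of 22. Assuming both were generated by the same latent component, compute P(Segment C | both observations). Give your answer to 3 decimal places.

P(component k | x) = π_k·f_k(x) / marginal(x), where marginal(x) = Σ_j π_j·f_j(x).
Since both observations come from the same component, the likelihood for component k is f_k(x₁)·f_k(x₂).
  f_A = [1.61918e-11] × [3.27883e-10] = 5.30901e-21
  f_B = [0.0766913] × [0.134735] = 0.010333
  f_C = [0.223928] × [0.131464] = 0.0294384
Weight by the priors:
  π_A·f_A = 0.23 × 5.30901e-21 = 1.22107e-21
  π_B·f_B = 0.58 × 0.010333 = 0.00599315
  π_C·f_C = 0.19 × 0.0294384 = 0.00559329
Normaliser: 1.22107e-21 + 0.00599315 + 0.00559329 = 0.0115864
Responsibility of Segment C: 0.00559329 / 0.0115864 ≈ 0.483

0.483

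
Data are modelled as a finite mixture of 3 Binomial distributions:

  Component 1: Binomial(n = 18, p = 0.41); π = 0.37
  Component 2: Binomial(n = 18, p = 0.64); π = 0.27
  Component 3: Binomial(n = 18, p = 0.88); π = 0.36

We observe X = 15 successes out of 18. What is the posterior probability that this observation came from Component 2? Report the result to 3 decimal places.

Posterior ∝ prior × likelihood, so P(k | x) ∝ P(Z=k) f_k(x); normalise over all components.
Evaluate each component's likelihood at the observed value:
  f_1 = 0.000260618
  f_2 = 0.04713
  f_3 = 0.20724
Weight by the priors:
  P(Z=1)·f_1 = 0.37 × 0.000260618 = 9.64286e-05
  P(Z=2)·f_2 = 0.27 × 0.04713 = 0.0127251
  P(Z=3)·f_3 = 0.36 × 0.20724 = 0.0746065
Denominator: 9.64286e-05 + 0.0127251 + 0.0746065 = 0.087428
P(Component 2 | the observation) ≈ 0.146

0.146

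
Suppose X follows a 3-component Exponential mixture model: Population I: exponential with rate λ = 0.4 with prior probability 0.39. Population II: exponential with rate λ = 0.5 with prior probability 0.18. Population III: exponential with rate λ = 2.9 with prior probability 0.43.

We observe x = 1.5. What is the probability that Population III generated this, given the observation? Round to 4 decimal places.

P(component k | x) = π_k·f_k(x) / marginal(x), where marginal(x) = Σ_j π_j·f_j(x).
Exponential densities:
  f_I = 0.219525
  f_II = 0.236183
  f_III = 0.0374298
Prior × likelihood for each component:
  π_I·f_I = 0.39 × 0.219525 = 0.0856146
  π_II·f_II = 0.18 × 0.236183 = 0.042513
  π_III·f_III = 0.43 × 0.0374298 = 0.0160948
Marginal: 0.0856146 + 0.042513 + 0.0160948 = 0.144222
Responsibility of Population III: 0.0160948 / 0.144222 ≈ 0.1116

0.1116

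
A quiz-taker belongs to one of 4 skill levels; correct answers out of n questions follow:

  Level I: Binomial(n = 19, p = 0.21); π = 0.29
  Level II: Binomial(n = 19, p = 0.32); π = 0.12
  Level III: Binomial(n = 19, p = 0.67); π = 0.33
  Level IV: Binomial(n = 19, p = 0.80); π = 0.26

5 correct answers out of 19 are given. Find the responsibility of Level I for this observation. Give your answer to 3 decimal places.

Posterior ∝ prior × likelihood, so P(k | x) ∝ P(Z=k) f_k(x); normalise over all components.
Binomial probabilities:
  f_I = 0.175138
  f_II = 0.176352
  f_III = 0.000285151
  f_IV = 6.24273e-07
Prior × likelihood for each component:
  P(Z=I)·f_I = 0.29 × 0.175138 = 0.0507901
  P(Z=II)·f_II = 0.12 × 0.176352 = 0.0211622
  P(Z=III)·f_III = 0.33 × 0.000285151 = 9.40997e-05
  P(Z=IV)·f_IV = 0.26 × 6.24273e-07 = 1.62311e-07
Sum: 0.0507901 + 0.0211622 + 9.40997e-05 + 1.62311e-07 = 0.0720465
So the posterior for Level I is 0.0507901 / 0.0720465 ≈ 0.705.

0.705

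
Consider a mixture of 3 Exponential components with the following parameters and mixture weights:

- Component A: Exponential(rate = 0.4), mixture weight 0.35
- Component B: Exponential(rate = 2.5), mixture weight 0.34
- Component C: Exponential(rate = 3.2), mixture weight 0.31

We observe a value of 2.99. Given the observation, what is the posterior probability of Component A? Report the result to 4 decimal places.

0.9871

Posterior ∝ prior × likelihood, so P(k | x) ∝ π_k f_k(x); normalise over all components.
Exponential densities:
  f_A = 0.120961
  f_B = 0.00141771
  f_C = 0.00022378
Weight by the priors:
  π_A·f_A = 0.35 × 0.120961 = 0.0423362
  π_B·f_B = 0.34 × 0.00141771 = 0.000482023
  π_C·f_C = 0.31 × 0.00022378 = 6.93717e-05
Evidence: 0.0423362 + 0.000482023 + 6.93717e-05 = 0.0428876
P(Component A | x) ≈ 0.9871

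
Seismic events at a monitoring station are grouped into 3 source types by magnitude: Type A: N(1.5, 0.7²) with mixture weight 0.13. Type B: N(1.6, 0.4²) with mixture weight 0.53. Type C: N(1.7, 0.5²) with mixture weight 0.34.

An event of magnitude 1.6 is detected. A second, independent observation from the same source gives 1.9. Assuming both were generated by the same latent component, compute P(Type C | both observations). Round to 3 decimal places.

By Bayes' theorem, P(k | x) = w_k f_k(x) / Σ_j w_j f_j(x).
Since both observations come from the same component, the likelihood for component k is f_k(x₁)·f_k(x₂).
  f_A = [(1/(0.7·√(2π)))·exp(−(1.6−1.5)²/(2·0.7²)) = 0.569918·exp(-0.01020) = 0.564132] × [0.484068] = 0.273078
  f_B = [(1/(0.4·√(2π)))·exp(−(1.6−1.6)²/(2·0.4²)) = 0.997356·exp(-0.00000) = 0.997356] × [0.752844] = 0.750853
  f_C = [(1/(0.5·√(2π)))·exp(−(1.6−1.7)²/(2·0.5²)) = 0.797885·exp(-0.02000) = 0.782085] × [0.73654] = 0.576037
Unnormalised posteriors:
  w_A·f_A = 0.13 × 0.273078 = 0.0355002
  w_B·f_B = 0.53 × 0.750853 = 0.397952
  w_C·f_C = 0.34 × 0.576037 = 0.195853
Normaliser: 0.0355002 + 0.397952 + 0.195853 = 0.629305
Responsibility of Type C: 0.195853 / 0.629305 ≈ 0.311

0.311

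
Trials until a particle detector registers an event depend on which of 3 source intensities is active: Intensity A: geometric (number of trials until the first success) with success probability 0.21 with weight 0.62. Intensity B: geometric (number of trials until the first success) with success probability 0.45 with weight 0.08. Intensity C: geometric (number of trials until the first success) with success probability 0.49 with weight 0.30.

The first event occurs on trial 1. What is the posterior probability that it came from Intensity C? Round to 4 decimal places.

Posterior ∝ prior × likelihood, so P(k | x) ∝ π_k f_k(x); normalise over all components.
Geometric probabilities:
  f_A = 0.21
  f_B = 0.45
  f_C = 0.49
Unnormalised posteriors:
  π_A·f_A = 0.62 × 0.21 = 0.1302
  π_B·f_B = 0.08 × 0.45 = 0.036
  π_C·f_C = 0.30 × 0.49 = 0.147
Marginal: 0.1302 + 0.036 + 0.147 = 0.3132
P(Intensity C | data) ≈ 0.4693

0.4693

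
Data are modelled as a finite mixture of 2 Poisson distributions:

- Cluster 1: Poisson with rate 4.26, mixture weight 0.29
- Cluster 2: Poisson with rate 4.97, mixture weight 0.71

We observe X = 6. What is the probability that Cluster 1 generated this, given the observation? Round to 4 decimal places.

0.2478

Apply Bayes' rule: the posterior for each component is proportional to its prior times its likelihood at x.
Component likelihoods at x = 6:
  L_1 = 0.117228
  L_2 = 0.145332
Multiply by the mixture weights:
  π_1·L_1 = 0.29 × 0.117228 = 0.0339961
  π_2·L_2 = 0.71 × 0.145332 = 0.103186
Sum: 0.0339961 + 0.103186 = 0.137182
Responsibility of Cluster 1: 0.0339961 / 0.137182 ≈ 0.2478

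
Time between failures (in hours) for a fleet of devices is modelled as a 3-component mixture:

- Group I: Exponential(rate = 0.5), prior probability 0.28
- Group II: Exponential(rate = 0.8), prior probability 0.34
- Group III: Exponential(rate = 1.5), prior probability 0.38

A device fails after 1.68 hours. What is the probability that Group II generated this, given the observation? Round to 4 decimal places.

0.4002

Posterior ∝ prior × likelihood, so P(k | x) ∝ w_k f_k(x); normalise over all components.
Exponential densities:
  f_I = 0.5·e^(−0.5·1.68) = 0.5·e^(−0.8400) = 0.215855
  f_II = 0.8·e^(−0.8·1.68) = 0.8·e^(−1.3440) = 0.20864
  f_III = 1.5·e^(−1.5·1.68) = 1.5·e^(−2.5200) = 0.120689
Weight by the priors:
  w_I·f_I = 0.28 × 0.215855 = 0.0604395
  w_II·f_II = 0.34 × 0.20864 = 0.0709377
  w_III·f_III = 0.38 × 0.120689 = 0.045862
Sum: 0.0604395 + 0.0709377 + 0.045862 = 0.177239
P(Group II | 1.68 hours) ≈ 0.4002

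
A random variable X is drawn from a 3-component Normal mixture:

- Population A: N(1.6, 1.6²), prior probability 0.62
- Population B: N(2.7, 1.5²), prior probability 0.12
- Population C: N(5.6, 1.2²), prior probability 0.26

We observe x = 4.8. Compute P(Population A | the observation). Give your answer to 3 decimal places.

0.205

The responsibility of component k is π_k f_k(x) divided by Σ_j π_j f_j(x).
Normal densities:
  f_A = (1/(1.6·√(2π)))·exp(−(4.8−1.6)²/(2·1.6²)) = 0.249339·exp(-2.00000) = 0.0337444
  f_B = (1/(1.5·√(2π)))·exp(−(4.8−2.7)²/(2·1.5²)) = 0.265962·exp(-0.98000) = 0.0998183
  f_C = (1/(1.2·√(2π)))·exp(−(4.8−5.6)²/(2·1.2²)) = 0.332452·exp(-0.22222) = 0.266207
Weight by the priors:
  π_A·f_A = 0.62 × 0.0337444 = 0.0209215
  π_B·f_B = 0.12 × 0.0998183 = 0.0119782
  π_C·f_C = 0.26 × 0.266207 = 0.0692137
Sum: 0.0209215 + 0.0119782 + 0.0692137 = 0.102113
Responsibility of Population A: 0.0209215 / 0.102113 ≈ 0.205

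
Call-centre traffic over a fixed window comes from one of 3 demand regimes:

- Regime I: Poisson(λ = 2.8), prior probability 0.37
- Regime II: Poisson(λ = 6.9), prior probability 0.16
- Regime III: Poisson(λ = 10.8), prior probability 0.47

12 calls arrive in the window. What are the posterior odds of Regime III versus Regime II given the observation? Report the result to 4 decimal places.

The posterior odds equal the prior odds times the likelihood ratio: (π_i/π_j)·(f_i(x)/f_j(x)).
Component likelihoods at x = 12 calls:
  p_I = e^(−2.8)·2.8^12/12! = 2.94805e-05
  p_II = e^(−6.9)·6.9^12/12! = 0.0245031
  p_III = e^(−10.8)·10.8^12/12! = 0.107243
0.0504041 / 0.00392049 ≈ 12.8566

12.8566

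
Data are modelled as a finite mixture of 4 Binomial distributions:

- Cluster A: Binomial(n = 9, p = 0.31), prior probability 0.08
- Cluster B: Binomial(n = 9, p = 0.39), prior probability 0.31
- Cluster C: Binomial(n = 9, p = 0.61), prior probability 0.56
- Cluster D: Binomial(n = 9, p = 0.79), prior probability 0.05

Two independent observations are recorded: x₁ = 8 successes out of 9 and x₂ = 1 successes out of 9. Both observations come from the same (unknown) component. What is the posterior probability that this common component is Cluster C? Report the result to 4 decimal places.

Posterior ∝ prior × likelihood, so P(k | x) ∝ π_k f_k(x); normalise over all components.
Since both observations come from the same component, the likelihood for component k is f_k(x₁)·f_k(x₂).
  L_A = [C(9,8)·0.31^8·0.69^1 = 9·8.52891e-05·0.69 = 0.000529645] × [0.14335] = 7.59245e-05
  L_B = [C(9,8)·0.39^8·0.61^1 = 9·0.000535201·0.61 = 0.00293825] × [0.0672893] = 0.000197713
  L_C = [C(9,8)·0.61^8·0.39^1 = 9·0.0191707·0.39 = 0.0672893] × [0.00293825] = 0.000197713
  L_D = [C(9,8)·0.79^8·0.21^1 = 9·0.151711·0.21 = 0.286734] × [2.68921e-05] = 7.71085e-06
Prior × likelihood for each component:
  π_A·L_A = 0.08 × 7.59245e-05 = 6.07396e-06
  π_B·L_B = 0.31 × 0.000197713 = 6.1291e-05
  π_C·L_C = 0.56 × 0.000197713 = 0.000110719
  π_D·L_D = 0.05 × 7.71085e-06 = 3.85543e-07
Denominator: 6.07396e-06 + 6.1291e-05 + 0.000110719 + 3.85543e-07 = 0.00017847
P(Cluster C | data) ≈ 0.6204

0.6204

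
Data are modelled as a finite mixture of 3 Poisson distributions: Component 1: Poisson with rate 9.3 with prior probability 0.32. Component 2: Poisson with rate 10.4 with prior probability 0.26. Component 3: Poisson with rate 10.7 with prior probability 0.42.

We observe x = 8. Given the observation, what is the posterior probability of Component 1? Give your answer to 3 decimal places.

0.377

The responsibility of component k is P(Z=k) f_k(x) divided by Σ_j P(Z=j) f_j(x).
Component likelihoods at x = 8:
  L_1 = e^(−9.3)·9.3^8/8! = 0.126883
  L_2 = e^(−10.4)·10.4^8/8! = 0.103296
  L_3 = e^(−10.7)·10.7^8/8! = 0.0960724
Weight by the priors:
  P(Z=1)·L_1 = 0.32 × 0.126883 = 0.0406026
  P(Z=2)·L_2 = 0.26 × 0.103296 = 0.026857
  P(Z=3)·L_3 = 0.42 × 0.0960724 = 0.0403504
Evidence: 0.0406026 + 0.026857 + 0.0403504 = 0.10781
So the posterior for Component 1 is 0.0406026 / 0.10781 ≈ 0.377.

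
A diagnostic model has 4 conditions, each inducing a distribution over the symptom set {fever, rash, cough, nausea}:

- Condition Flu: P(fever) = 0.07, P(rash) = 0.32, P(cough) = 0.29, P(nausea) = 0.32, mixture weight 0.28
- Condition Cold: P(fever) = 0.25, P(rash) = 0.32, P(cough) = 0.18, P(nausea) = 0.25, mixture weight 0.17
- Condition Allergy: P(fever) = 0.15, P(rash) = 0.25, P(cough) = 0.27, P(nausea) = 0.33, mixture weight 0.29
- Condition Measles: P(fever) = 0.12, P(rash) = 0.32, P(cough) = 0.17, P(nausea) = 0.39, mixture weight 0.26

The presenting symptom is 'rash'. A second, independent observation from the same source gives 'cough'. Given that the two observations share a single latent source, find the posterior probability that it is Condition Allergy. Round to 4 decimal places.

0.2817

Posterior ∝ prior × likelihood, so P(k | x) ∝ π_k f_k(x); normalise over all components.
Since both observations come from the same component, the likelihood for component k is f_k(x₁)·f_k(x₂).
  p_Flu = [0.32] × [0.29] = 0.0928
  p_Cold = [0.32] × [0.18] = 0.0576
  p_Allergy = [0.25] × [0.27] = 0.0675
  p_Measles = [0.32] × [0.17] = 0.0544
Unnormalised posteriors:
  π_Flu·p_Flu = 0.28 × 0.0928 = 0.025984
  π_Cold·p_Cold = 0.17 × 0.0576 = 0.009792
  π_Allergy·p_Allergy = 0.29 × 0.0675 = 0.019575
  π_Measles·p_Measles = 0.26 × 0.0544 = 0.014144
Denominator: 0.025984 + 0.009792 + 0.019575 + 0.014144 = 0.069495
P(Condition Allergy | x₁, x₂) ≈ 0.2817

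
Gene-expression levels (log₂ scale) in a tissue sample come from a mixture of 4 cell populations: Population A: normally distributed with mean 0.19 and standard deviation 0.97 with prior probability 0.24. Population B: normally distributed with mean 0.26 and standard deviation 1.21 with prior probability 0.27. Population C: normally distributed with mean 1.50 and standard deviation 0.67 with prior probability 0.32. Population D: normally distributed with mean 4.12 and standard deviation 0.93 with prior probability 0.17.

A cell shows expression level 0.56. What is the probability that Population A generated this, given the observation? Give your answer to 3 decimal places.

Apply Bayes' rule: the posterior for each component is proportional to its prior times its likelihood at x.
Normal densities:
  f_A = (1/(0.97·√(2π)))·exp(−(0.56−0.19)²/(2·0.97²)) = 0.411281·exp(-0.07275) = 0.382423
  f_B = (1/(1.21·√(2π)))·exp(−(0.56−0.26)²/(2·1.21²)) = 0.329704·exp(-0.03074) = 0.319725
  f_C = (1/(0.67·√(2π)))·exp(−(0.56−1.50)²/(2·0.67²)) = 0.595436·exp(-0.98418) = 0.222541
  f_D = (1/(0.93·√(2π)))·exp(−(0.56−4.12)²/(2·0.93²)) = 0.428970·exp(-7.32663) = 0.000282172
Prior × likelihood for each component:
  w_A·f_A = 0.24 × 0.382423 = 0.0917814
  w_B·f_B = 0.27 × 0.319725 = 0.0863257
  w_C·f_C = 0.32 × 0.222541 = 0.0712131
  w_D·f_D = 0.17 × 0.000282172 = 4.79692e-05
Evidence: 0.0917814 + 0.0863257 + 0.0712131 + 4.79692e-05 = 0.249368
P(Population A | x) ≈ 0.368

0.368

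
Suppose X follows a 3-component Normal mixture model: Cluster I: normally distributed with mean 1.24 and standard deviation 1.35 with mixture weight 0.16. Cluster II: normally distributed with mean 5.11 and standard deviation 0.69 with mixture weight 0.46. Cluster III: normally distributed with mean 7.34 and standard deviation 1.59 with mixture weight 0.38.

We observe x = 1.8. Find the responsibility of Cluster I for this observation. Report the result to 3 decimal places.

0.995

The responsibility of component k is π_k f_k(x) divided by Σ_j π_j f_j(x).
Normal densities:
  f_I = (1/(1.35·√(2π)))·exp(−(1.8−1.24)²/(2·1.35²)) = 0.295513·exp(-0.08604) = 0.271151
  f_II = (1/(0.69·√(2π)))·exp(−(1.8−5.11)²/(2·0.69²)) = 0.578177·exp(-11.50609) = 5.82142e-06
  f_III = (1/(1.59·√(2π)))·exp(−(1.8−7.34)²/(2·1.59²)) = 0.250907·exp(-6.07009) = 0.000579836
Weight by the priors:
  π_I·f_I = 0.16 × 0.271151 = 0.0433842
  π_II·f_II = 0.46 × 5.82142e-06 = 2.67785e-06
  π_III·f_III = 0.38 × 0.000579836 = 0.000220338
Normaliser: 0.0433842 + 2.67785e-06 + 0.000220338 = 0.0436072
P(Cluster I | data) ≈ 0.995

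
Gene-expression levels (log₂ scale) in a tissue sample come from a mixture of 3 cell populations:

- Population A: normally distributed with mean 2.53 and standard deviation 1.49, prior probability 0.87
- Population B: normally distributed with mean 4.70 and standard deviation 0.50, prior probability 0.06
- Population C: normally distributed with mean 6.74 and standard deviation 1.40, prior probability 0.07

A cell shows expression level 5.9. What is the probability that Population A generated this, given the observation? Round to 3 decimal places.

Posterior ∝ prior × likelihood, so P(k | x) ∝ P(Z=k) f_k(x); normalise over all components.
Normal densities:
  L_A = 0.0207448
  L_B = 0.0447891
  L_C = 0.238018
Multiply by the mixture weights:
  P(Z=A)·L_A = 0.87 × 0.0207448 = 0.018048
  P(Z=B)·L_B = 0.06 × 0.0447891 = 0.00268734
  P(Z=C)·L_C = 0.07 × 0.238018 = 0.0166612
Evidence: 0.018048 + 0.00268734 + 0.0166612 = 0.0373965
P(Population A | the observation) ≈ 0.483

0.483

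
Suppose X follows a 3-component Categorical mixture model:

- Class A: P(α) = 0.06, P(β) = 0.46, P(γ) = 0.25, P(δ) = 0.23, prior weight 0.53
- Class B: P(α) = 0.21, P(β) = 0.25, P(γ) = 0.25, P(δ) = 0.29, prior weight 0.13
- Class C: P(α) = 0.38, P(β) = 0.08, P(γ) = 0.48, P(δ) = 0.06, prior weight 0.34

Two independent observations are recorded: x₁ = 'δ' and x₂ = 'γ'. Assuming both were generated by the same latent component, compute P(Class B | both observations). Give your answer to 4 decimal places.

0.1897

Apply Bayes' rule: the posterior for each component is proportional to its prior times its likelihood at x.
Since both observations come from the same component, the likelihood for component k is f_k(x₁)·f_k(x₂).
  L_A = [0.23] × [0.25] = 0.0575
  L_B = [0.29] × [0.25] = 0.0725
  L_C = [0.06] × [0.48] = 0.0288
Prior × likelihood for each component:
  π_A·L_A = 0.53 × 0.0575 = 0.030475
  π_B·L_B = 0.13 × 0.0725 = 0.009425
  π_C·L_C = 0.34 × 0.0288 = 0.009792
Sum: 0.030475 + 0.009425 + 0.009792 = 0.049692
So the posterior for Class B is 0.009425 / 0.049692 ≈ 0.1897.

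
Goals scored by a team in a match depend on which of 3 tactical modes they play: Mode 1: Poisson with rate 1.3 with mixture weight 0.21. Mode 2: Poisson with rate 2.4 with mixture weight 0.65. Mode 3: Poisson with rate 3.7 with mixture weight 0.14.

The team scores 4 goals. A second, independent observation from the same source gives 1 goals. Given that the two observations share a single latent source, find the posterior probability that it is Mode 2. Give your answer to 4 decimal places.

Posterior ∝ prior × likelihood, so P(k | x) ∝ w_k f_k(x); normalise over all components.
Since both observations come from the same component, the likelihood for component k is f_k(x₁)·f_k(x₂).
  p_1 = [e^(−1.3)·1.3^4/4! = 0.0324324] × [0.354291] = 0.0114905
  p_2 = [e^(−2.4)·2.4^4/4! = 0.125408] × [0.217723] = 0.0273043
  p_3 = [e^(−3.7)·3.7^4/4! = 0.193066] × [0.091477] = 0.0176611
Unnormalised posteriors:
  w_1·p_1 = 0.21 × 0.0114905 = 0.00241301
  w_2·p_2 = 0.65 × 0.0273043 = 0.0177478
  w_3·p_3 = 0.14 × 0.0176611 = 0.00247256
Normaliser: 0.00241301 + 0.0177478 + 0.00247256 = 0.0226334
P(Mode 2 | x) = 0.0177478 / 0.0226334 ≈ 0.7841

0.7841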